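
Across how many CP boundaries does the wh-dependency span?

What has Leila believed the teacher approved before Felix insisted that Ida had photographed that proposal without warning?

1

"what" is extracted from the object of "approved".
Boundaries crossed, outermost first: [Ø] — 1 in total.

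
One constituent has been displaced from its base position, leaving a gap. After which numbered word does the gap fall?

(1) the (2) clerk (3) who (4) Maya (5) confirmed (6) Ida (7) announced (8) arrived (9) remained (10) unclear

The displaced element is "the clerk" (word 2).
It is linked across 2 clause boundaries (Ø → Ø).
It functions as the subject of "arrived", so the gap sits immediately after word 7 ("announced").
Base order: Maya confirmed Ida announced that the clerk arrived.

7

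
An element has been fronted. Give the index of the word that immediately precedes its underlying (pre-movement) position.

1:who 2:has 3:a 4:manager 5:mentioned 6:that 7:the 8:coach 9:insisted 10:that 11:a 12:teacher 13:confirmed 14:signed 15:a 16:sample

The displaced element is "who" (word 1).
It is linked across 3 clause boundaries (that → that → Ø).
It functions as the subject of "signed", so the gap sits immediately after word 13 ("confirmed").
Base order: A manager has mentioned that the coach insisted that a teacher confirmed that who signed a sample.

13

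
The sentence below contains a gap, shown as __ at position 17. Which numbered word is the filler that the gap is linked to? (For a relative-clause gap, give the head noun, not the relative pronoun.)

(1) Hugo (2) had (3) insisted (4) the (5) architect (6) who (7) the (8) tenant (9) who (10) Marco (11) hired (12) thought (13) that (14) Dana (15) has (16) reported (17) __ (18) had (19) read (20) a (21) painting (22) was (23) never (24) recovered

The gap at 17 is the subject of "read", inside a relative clause.
The relative pronoun is "who" (word 6); it is bound by the head noun immediately before it.
Its filler is the head noun "architect", at word 5.

5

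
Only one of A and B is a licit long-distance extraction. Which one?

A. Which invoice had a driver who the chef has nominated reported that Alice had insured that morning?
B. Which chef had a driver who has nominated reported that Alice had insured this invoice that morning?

A

In B, the wh-phrase is extracted from inside a complex-NP island (relative clause) (introduced by "who"), which blocks movement.
In A, the extraction path crosses only that-complement boundaries, which are transparent.
So A is grammatical.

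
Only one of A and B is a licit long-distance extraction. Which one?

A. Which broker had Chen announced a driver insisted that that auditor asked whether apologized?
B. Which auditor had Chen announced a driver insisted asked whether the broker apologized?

B

In A, the wh-phrase is extracted from inside a wh-island (introduced by "whether"), which blocks movement.
In B, the extraction path crosses only that-complement boundaries, which are transparent.
So B is grammatical.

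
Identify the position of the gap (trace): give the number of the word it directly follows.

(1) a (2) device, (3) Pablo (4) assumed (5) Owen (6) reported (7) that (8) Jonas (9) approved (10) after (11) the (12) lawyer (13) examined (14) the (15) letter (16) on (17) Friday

The displaced element is "a device" (word 2).
It is linked across 2 clause boundaries (Ø → that).
It functions as the direct object of "approved", so the gap sits immediately after word 9 ("approved").
Base order: Pablo assumed Owen reported that Jonas approved a device after the lawyer examined the letter on Friday.

9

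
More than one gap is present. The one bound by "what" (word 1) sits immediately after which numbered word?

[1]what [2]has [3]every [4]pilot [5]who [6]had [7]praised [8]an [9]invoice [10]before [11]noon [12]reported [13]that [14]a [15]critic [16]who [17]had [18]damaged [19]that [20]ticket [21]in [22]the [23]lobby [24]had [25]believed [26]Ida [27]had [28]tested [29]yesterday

28

The displaced element is "what" (word 1).
It is linked across 2 clause boundaries (that → Ø).
It functions as the direct object of "tested", so the gap sits immediately after word 28 ("tested").
Base order: Every pilot who had praised an invoice before noon has reported that a critic who had damaged that ticket in the lobby had believed Ida had tested what yesterday.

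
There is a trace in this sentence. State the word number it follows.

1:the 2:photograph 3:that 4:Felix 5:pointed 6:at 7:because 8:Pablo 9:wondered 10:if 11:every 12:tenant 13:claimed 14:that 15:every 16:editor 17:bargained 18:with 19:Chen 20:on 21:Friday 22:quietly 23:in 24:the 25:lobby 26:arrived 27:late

The displaced element is "the photograph" (word 2).
It functions as the object of the preposition "at" of "pointed", so the gap sits immediately after word 6 ("at").
Base order: Felix pointed at the photograph because Pablo wondered if every tenant claimed that every editor bargained with Chen on Friday quietly in the lobby.

6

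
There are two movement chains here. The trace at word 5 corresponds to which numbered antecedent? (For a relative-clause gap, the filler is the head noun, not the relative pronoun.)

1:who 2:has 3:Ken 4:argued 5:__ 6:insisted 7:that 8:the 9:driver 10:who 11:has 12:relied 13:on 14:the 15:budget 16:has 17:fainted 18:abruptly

The marked gap is the subject of "insisted".
Its filler is the fronted wh-phrase "who", at word 1.
(The other dependency links word 9 to a gap after word 10.)

1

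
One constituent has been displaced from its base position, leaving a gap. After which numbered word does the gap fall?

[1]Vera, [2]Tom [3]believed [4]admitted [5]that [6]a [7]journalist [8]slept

3

The displaced element is "Vera" (word 1).
It is linked across 1 clause boundary (Ø).
It functions as the subject of "admitted", so the gap sits immediately after word 3 ("believed").
Base order: Tom believed that Vera admitted that a journalist slept.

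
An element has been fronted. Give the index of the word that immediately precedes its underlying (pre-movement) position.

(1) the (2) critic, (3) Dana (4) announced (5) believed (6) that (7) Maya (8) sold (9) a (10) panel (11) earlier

The displaced element is "the critic" (word 2).
It is linked across 1 clause boundary (Ø).
It functions as the subject of "believed", so the gap sits immediately after word 4 ("announced").
Base order: Dana announced that the critic believed that Maya sold a panel earlier.

4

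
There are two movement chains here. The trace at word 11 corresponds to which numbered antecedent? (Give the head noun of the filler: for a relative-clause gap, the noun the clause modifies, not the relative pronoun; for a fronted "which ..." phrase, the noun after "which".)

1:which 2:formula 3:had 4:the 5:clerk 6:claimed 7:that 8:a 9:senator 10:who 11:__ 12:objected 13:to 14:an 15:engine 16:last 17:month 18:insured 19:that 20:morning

The marked gap is inside the relative clause, the subject of "objected".
Its filler is the head noun "senator" (via "who"), at word 9.
(The other dependency links word 2 to a gap after word 18.)

9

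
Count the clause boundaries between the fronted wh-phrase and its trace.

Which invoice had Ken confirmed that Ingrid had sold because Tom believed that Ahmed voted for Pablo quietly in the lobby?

"which invoice" is extracted from the object of "sold".
Boundaries crossed, outermost first: [that] — 1 in total.

1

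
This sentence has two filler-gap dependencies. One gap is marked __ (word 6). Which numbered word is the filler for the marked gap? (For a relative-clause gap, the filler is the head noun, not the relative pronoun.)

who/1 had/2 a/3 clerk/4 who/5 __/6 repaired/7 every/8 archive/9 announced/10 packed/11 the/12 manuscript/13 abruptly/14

4

The marked gap is inside the relative clause, the subject of "repaired".
Its filler is the head noun "clerk" (via "who"), at word 4.
(The other dependency links word 1 to a gap after word 10.)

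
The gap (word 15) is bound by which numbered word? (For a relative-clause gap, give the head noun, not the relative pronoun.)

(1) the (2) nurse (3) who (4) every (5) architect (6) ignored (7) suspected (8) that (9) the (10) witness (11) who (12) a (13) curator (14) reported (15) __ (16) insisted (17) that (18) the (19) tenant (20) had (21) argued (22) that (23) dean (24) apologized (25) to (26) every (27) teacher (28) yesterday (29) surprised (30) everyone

The gap at 15 is the subject of "insisted", inside a relative clause.
The relative pronoun is "who" (word 11); it is bound by the head noun immediately before it.
Its filler is the head noun "witness", at word 10.

10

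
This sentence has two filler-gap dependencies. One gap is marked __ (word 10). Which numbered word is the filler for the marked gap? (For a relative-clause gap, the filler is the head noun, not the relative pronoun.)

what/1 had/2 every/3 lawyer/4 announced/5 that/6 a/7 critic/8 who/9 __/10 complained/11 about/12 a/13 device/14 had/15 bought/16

8

The marked gap is inside the relative clause, the subject of "complained".
Its filler is the head noun "critic" (via "who"), at word 8.
(The other dependency links word 1 to a gap after word 16.)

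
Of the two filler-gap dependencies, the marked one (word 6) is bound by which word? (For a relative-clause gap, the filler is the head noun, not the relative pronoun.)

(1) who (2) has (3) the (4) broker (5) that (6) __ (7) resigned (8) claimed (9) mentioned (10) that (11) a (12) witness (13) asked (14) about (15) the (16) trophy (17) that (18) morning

4

The marked gap is inside the relative clause, the subject of "resigned".
Its filler is the head noun "broker" (via "that"), at word 4.
(The other dependency links word 1 to a gap after word 8.)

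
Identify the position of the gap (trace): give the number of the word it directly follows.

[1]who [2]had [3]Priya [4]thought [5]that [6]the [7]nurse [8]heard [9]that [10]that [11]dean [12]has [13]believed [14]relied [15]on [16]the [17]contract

The displaced element is "who" (word 1).
It is linked across 3 clause boundaries (that → that → Ø).
It functions as the subject of "relied", so the gap sits immediately after word 13 ("believed").
Base order: Priya had thought that the nurse heard that that dean has believed that who relied on the contract.

13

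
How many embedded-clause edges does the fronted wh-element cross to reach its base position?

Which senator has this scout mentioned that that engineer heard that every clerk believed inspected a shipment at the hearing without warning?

3

"which senator" is extracted from the subject of "inspected".
Boundaries crossed, outermost first: [that], [that], [Ø] — 3 in total.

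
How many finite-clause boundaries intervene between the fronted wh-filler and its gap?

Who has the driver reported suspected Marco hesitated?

"who" is extracted from the subject of "suspected".
Boundaries crossed, outermost first: [Ø] — 1 in total.

1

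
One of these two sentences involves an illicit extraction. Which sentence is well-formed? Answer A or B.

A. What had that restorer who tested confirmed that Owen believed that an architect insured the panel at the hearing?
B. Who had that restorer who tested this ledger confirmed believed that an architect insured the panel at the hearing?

In A, the wh-phrase is extracted from inside a complex-NP island (relative clause) (introduced by "who"), which blocks movement.
In B, the extraction path crosses only that-complement boundaries, which are transparent.
So B is grammatical.

B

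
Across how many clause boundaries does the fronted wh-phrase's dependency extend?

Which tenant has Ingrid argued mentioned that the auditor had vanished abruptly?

1

"which tenant" is extracted from the subject of "mentioned".
Boundaries crossed, outermost first: [Ø] — 1 in total.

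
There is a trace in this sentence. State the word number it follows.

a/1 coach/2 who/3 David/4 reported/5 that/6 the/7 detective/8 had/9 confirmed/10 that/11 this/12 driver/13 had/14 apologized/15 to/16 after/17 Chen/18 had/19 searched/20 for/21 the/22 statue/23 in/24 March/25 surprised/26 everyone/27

The displaced element is "a coach" (word 2).
It is linked across 2 clause boundaries (that → that).
It functions as the object of the preposition "to" of "apologized", so the gap sits immediately after word 16 ("to").
Base order: David reported that the detective had confirmed that this driver had apologized to a coach after Chen had searched for the statue in March.

16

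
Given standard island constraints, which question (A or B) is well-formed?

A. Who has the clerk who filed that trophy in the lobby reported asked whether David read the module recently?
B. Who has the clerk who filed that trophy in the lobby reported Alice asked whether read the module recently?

A

In B, the wh-phrase is extracted from inside a wh-island (introduced by "whether"), which blocks movement.
In A, the extraction path crosses only that-complement boundaries, which are transparent.
So A is grammatical.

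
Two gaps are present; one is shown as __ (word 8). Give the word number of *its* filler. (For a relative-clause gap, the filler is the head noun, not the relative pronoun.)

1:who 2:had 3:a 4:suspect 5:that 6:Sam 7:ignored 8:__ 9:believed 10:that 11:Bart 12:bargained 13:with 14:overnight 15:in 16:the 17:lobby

The marked gap is inside the relative clause, the direct object of "ignored".
Its filler is the head noun "suspect" (via "that"), at word 4.
(The other dependency links word 1 to a gap after word 13.)

4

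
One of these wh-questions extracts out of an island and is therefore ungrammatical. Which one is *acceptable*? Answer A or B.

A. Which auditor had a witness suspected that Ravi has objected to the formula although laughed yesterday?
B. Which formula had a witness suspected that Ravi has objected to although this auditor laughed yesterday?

In A, the wh-phrase is extracted from inside an adjunct island (introduced by "although"), which blocks movement.
In B, the extraction path crosses only that-complement boundaries, which are transparent.
So B is grammatical.

B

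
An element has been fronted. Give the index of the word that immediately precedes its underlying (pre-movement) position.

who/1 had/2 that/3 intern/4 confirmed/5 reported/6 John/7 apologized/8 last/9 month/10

The displaced element is "who" (word 1).
It is linked across 1 clause boundary (Ø).
It functions as the subject of "reported", so the gap sits immediately after word 5 ("confirmed").
Base order: That intern had confirmed who reported John apologized last month.

5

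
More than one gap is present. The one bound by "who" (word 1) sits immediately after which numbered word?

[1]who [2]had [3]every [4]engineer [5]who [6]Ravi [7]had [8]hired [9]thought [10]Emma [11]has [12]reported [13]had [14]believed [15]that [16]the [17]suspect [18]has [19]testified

12

The displaced element is "who" (word 1).
It is linked across 2 clause boundaries (Ø → Ø).
It functions as the subject of "believed", so the gap sits immediately after word 12 ("reported").
Base order: Every engineer who Ravi had hired had thought Emma has reported that who had believed that the suspect has testified.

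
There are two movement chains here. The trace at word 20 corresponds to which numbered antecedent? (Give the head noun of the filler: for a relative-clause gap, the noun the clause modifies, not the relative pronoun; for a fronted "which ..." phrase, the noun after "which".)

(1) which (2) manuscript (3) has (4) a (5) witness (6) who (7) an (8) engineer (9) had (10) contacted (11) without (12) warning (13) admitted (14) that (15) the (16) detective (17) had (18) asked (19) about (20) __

2

The marked gap is the object of the preposition "about" of "asked".
Its filler is the fronted wh-phrase "which manuscript", at word 2.
(The other dependency links word 5 to a gap after word 10.)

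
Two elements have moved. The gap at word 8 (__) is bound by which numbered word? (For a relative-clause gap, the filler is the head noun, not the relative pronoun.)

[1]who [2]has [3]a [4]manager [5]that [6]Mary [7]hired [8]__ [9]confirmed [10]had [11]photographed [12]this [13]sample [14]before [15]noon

The marked gap is inside the relative clause, the direct object of "hired".
Its filler is the head noun "manager" (via "that"), at word 4.
(The other dependency links word 1 to a gap after word 9.)

4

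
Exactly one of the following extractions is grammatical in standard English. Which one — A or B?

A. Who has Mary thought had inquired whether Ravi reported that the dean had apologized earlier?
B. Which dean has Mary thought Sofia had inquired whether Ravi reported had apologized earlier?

A

In B, the wh-phrase is extracted from inside a wh-island (introduced by "whether"), which blocks movement.
In A, the extraction path crosses only that-complement boundaries, which are transparent.
So A is grammatical.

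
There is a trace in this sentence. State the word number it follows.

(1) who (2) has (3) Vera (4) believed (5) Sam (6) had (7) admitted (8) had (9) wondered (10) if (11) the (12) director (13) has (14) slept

The displaced element is "who" (word 1).
It is linked across 2 clause boundaries (Ø → Ø).
It functions as the subject of "wondered", so the gap sits immediately after word 7 ("admitted").
Base order: Vera has believed Sam had admitted who had wondered if the director has slept.

7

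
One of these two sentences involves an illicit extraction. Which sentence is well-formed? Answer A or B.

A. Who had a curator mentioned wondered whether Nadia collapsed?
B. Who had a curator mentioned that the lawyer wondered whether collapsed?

A

In B, the wh-phrase is extracted from inside a wh-island (introduced by "whether"), which blocks movement.
In A, the extraction path crosses only that-complement boundaries, which are transparent.
So A is grammatical.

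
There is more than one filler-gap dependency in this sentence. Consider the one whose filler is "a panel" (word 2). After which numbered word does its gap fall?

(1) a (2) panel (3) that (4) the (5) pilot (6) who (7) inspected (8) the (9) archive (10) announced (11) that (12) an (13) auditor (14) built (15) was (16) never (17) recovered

The displaced element is "a panel" (word 2).
It is linked across 1 clause boundary (that).
It functions as the direct object of "built", so the gap sits immediately after word 14 ("built").
Base order: The pilot who inspected the archive announced that an auditor built a panel.

14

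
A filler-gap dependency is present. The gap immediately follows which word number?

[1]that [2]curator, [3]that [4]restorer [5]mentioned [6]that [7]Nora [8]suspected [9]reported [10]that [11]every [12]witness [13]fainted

The displaced element is "that curator" (word 2).
It is linked across 2 clause boundaries (that → Ø).
It functions as the subject of "reported", so the gap sits immediately after word 8 ("suspected").
Base order: That restorer mentioned that Nora suspected that curator reported that every witness fainted.

8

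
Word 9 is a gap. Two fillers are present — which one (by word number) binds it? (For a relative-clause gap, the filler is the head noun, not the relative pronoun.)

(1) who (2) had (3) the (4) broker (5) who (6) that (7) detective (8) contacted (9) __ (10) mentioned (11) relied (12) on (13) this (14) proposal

The marked gap is inside the relative clause, the direct object of "contacted".
Its filler is the head noun "broker" (via "who"), at word 4.
(The other dependency links word 1 to a gap after word 10.)

4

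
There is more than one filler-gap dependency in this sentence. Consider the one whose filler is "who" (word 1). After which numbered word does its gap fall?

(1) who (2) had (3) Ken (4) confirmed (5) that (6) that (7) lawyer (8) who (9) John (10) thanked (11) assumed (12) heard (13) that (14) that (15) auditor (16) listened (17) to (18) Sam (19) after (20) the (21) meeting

The displaced element is "who" (word 1).
It is linked across 2 clause boundaries (that → Ø).
It functions as the subject of "heard", so the gap sits immediately after word 11 ("assumed").
Base order: Ken had confirmed that that lawyer who John thanked assumed that who heard that that auditor listened to Sam after the meeting.

11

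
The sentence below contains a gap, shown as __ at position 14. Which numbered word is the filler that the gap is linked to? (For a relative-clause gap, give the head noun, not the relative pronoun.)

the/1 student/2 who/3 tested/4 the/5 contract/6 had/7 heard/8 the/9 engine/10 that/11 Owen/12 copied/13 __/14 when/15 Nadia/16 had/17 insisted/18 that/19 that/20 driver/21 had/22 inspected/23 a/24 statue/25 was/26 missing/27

10

The gap at 14 is the object of "copied", inside a relative clause.
The relative pronoun is "that" (word 11); it is bound by the head noun immediately before it.
Its filler is the head noun "engine", at word 10.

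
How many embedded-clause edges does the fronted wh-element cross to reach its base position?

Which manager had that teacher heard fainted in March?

"which manager" is extracted from the subject of "fainted".
Boundaries crossed, outermost first: [Ø] — 1 in total.

1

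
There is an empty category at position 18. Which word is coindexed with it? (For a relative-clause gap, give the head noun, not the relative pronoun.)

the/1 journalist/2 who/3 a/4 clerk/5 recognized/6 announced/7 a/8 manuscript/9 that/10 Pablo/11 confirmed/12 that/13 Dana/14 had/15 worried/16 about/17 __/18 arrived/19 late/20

The gap at 18 is the prepositional object of "worried", inside a relative clause.
The relative pronoun is "that" (word 10); it is bound by the head noun immediately before it.
Its filler is the head noun "manuscript", at word 9.

9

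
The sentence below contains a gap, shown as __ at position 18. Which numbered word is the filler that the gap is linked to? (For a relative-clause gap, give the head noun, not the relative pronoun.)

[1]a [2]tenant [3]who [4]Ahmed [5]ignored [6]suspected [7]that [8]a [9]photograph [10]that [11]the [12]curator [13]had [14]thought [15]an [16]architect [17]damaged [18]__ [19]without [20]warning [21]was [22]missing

9

The gap at 18 is the object of "damaged", inside a relative clause.
The relative pronoun is "that" (word 10); it is bound by the head noun immediately before it.
Its filler is the head noun "photograph", at word 9.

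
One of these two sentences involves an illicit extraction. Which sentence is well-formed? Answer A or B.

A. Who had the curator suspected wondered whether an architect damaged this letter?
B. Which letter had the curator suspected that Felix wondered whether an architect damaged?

A

In B, the wh-phrase is extracted from inside a wh-island (introduced by "whether"), which blocks movement.
In A, the extraction path crosses only that-complement boundaries, which are transparent.
So A is grammatical.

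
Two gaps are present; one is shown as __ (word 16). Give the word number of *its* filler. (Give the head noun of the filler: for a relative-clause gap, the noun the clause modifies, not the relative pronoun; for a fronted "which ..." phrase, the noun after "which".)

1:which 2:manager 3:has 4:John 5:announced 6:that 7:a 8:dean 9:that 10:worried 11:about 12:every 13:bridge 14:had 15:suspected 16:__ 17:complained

The marked gap is the subject of "complained".
Its filler is the fronted wh-phrase "which manager", at word 2.
(The other dependency links word 8 to a gap after word 9.)

2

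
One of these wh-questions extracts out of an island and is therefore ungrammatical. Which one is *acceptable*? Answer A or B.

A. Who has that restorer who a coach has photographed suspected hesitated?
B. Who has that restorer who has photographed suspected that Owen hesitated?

In B, the wh-phrase is extracted from inside a complex-NP island (relative clause) (introduced by "who"), which blocks movement.
In A, the extraction path crosses only that-complement boundaries, which are transparent.
So A is grammatical.

A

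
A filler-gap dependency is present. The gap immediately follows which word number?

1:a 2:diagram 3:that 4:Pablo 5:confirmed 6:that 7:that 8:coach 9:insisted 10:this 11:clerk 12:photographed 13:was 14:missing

The displaced element is "a diagram" (word 2).
It is linked across 2 clause boundaries (that → Ø).
It functions as the direct object of "photographed", so the gap sits immediately after word 12 ("photographed").
Base order: Pablo confirmed that that coach insisted this clerk photographed a diagram.

12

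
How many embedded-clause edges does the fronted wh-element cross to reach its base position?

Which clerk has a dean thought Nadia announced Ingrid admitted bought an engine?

"which clerk" is extracted from the subject of "bought".
Boundaries crossed, outermost first: [Ø], [Ø], [Ø] — 3 in total.

3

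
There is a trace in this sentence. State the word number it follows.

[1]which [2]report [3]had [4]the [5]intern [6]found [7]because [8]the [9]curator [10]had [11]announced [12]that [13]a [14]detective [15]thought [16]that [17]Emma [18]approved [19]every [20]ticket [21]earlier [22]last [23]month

The displaced element is "which report" (word 2).
It functions as the direct object of "found", so the gap sits immediately after word 6 ("found").
Base order: The intern had found which report because the curator had announced that a detective thought that Emma approved every ticket earlier last month.

6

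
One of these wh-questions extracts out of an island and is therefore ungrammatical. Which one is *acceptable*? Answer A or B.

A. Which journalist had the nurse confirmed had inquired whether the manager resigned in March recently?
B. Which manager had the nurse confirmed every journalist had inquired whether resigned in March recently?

A

In B, the wh-phrase is extracted from inside a wh-island (introduced by "whether"), which blocks movement.
In A, the extraction path crosses only that-complement boundaries, which are transparent.
So A is grammatical.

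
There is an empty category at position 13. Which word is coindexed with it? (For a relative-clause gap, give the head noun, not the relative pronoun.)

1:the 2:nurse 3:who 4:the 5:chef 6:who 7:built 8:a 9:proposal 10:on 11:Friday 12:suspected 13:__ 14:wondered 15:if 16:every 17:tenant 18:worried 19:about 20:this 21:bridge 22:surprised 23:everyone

The gap at 13 is the subject of "wondered", inside a relative clause.
The relative pronoun is "who" (word 3); it is bound by the head noun immediately before it.
Its filler is the head noun "nurse", at word 2.

2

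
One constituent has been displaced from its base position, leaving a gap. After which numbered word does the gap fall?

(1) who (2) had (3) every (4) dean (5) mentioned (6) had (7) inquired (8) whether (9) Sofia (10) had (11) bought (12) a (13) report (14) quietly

The displaced element is "who" (word 1).
It is linked across 1 clause boundary (Ø).
It functions as the subject of "inquired", so the gap sits immediately after word 5 ("mentioned").
Base order: Every dean had mentioned that who had inquired whether Sofia had bought a report quietly.

5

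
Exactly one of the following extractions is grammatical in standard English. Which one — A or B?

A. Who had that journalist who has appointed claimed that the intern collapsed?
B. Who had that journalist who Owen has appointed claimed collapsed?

B

In A, the wh-phrase is extracted from inside a complex-NP island (relative clause) (introduced by "who"), which blocks movement.
In B, the extraction path crosses only that-complement boundaries, which are transparent.
So B is grammatical.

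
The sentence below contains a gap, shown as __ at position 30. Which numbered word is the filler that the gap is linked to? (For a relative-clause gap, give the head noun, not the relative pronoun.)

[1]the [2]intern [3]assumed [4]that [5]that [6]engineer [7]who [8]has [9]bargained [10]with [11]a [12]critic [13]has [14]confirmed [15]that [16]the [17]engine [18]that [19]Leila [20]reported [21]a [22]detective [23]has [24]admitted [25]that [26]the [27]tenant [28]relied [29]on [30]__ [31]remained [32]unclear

17

The gap at 30 is the prepositional object of "relied", inside a relative clause.
The relative pronoun is "that" (word 18); it is bound by the head noun immediately before it.
Its filler is the head noun "engine", at word 17.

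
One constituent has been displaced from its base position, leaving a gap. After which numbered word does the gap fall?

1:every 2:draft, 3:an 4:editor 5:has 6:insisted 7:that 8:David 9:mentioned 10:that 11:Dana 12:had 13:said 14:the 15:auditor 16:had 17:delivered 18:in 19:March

The displaced element is "every draft" (word 2).
It is linked across 3 clause boundaries (that → that → Ø).
It functions as the direct object of "delivered", so the gap sits immediately after word 17 ("delivered").
Base order: An editor has insisted that David mentioned that Dana had said the auditor had delivered every draft in March.

17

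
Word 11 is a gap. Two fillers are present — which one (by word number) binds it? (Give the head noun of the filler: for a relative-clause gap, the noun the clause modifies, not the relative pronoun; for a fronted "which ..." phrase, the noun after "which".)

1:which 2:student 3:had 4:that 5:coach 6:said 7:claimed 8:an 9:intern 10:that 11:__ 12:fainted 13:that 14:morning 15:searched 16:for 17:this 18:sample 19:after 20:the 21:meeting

The marked gap is inside the relative clause, the subject of "fainted".
Its filler is the head noun "intern" (via "that"), at word 9.
(The other dependency links word 2 to a gap after word 6.)

9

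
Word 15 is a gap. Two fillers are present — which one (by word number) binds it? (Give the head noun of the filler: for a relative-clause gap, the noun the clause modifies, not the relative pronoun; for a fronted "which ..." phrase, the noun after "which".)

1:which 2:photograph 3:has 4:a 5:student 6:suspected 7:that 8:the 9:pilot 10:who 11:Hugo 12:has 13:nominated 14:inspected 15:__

2

The marked gap is the direct object of "inspected".
Its filler is the fronted wh-phrase "which photograph", at word 2.
(The other dependency links word 9 to a gap after word 13.)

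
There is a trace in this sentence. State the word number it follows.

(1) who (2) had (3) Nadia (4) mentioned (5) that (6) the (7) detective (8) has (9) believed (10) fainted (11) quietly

9

The displaced element is "who" (word 1).
It is linked across 2 clause boundaries (that → Ø).
It functions as the subject of "fainted", so the gap sits immediately after word 9 ("believed").
Base order: Nadia had mentioned that the detective has believed that who fainted quietly.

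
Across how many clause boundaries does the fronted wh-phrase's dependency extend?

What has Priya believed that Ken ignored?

1

"what" is extracted from the object of "ignored".
Boundaries crossed, outermost first: [that] — 1 in total.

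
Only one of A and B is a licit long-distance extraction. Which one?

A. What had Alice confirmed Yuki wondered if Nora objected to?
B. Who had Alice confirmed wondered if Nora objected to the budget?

In A, the wh-phrase is extracted from inside a wh-island (introduced by "if"), which blocks movement.
In B, the extraction path crosses only that-complement boundaries, which are transparent.
So B is grammatical.

B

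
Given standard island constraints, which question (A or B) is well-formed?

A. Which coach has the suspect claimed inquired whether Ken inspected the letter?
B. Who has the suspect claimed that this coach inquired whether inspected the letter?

A

In B, the wh-phrase is extracted from inside a wh-island (introduced by "whether"), which blocks movement.
In A, the extraction path crosses only that-complement boundaries, which are transparent.
So A is grammatical.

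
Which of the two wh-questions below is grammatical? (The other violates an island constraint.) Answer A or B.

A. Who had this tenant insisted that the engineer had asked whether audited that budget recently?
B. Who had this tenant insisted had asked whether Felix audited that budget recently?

In A, the wh-phrase is extracted from inside a wh-island (introduced by "whether"), which blocks movement.
In B, the extraction path crosses only that-complement boundaries, which are transparent.
So B is grammatical.

B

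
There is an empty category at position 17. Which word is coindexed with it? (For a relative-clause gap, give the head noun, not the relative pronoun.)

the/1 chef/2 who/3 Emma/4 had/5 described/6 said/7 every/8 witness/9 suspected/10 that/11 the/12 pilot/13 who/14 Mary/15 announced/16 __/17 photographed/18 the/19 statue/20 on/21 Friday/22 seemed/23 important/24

13

The gap at 17 is the subject of "photographed", inside a relative clause.
The relative pronoun is "who" (word 14); it is bound by the head noun immediately before it.
Its filler is the head noun "pilot", at word 13.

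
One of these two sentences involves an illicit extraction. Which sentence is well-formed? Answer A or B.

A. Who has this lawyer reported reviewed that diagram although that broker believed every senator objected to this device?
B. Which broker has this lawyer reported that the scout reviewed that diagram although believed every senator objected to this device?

In B, the wh-phrase is extracted from inside an adjunct island (introduced by "although"), which blocks movement.
In A, the extraction path crosses only that-complement boundaries, which are transparent.
So A is grammatical.

A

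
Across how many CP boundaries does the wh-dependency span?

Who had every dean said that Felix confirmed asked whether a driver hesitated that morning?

2

"who" is extracted from the subject of "asked".
Boundaries crossed, outermost first: [that], [Ø] — 2 in total.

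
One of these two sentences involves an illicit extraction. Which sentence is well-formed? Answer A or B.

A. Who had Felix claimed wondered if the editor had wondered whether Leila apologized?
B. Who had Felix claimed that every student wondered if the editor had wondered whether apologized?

In B, the wh-phrase is extracted from inside a wh-island (introduced by "if"), which blocks movement.
In A, the extraction path crosses only that-complement boundaries, which are transparent.
So A is grammatical.

A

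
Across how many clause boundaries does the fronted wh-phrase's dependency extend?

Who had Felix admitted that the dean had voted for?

"who" is extracted from the PP object of "voted".
Boundaries crossed, outermost first: [that] — 1 in total.

1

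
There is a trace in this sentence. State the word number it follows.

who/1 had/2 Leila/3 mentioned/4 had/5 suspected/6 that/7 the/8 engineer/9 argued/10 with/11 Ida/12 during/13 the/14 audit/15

The displaced element is "who" (word 1).
It is linked across 1 clause boundary (Ø).
It functions as the subject of "suspected", so the gap sits immediately after word 4 ("mentioned").
Base order: Leila had mentioned that who had suspected that the engineer argued with Ida during the audit.

4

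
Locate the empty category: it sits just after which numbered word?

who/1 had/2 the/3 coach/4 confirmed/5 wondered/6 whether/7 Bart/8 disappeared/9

5

The displaced element is "who" (word 1).
It is linked across 1 clause boundary (Ø).
It functions as the subject of "wondered", so the gap sits immediately after word 5 ("confirmed").
Base order: The coach had confirmed who wondered whether Bart disappeared.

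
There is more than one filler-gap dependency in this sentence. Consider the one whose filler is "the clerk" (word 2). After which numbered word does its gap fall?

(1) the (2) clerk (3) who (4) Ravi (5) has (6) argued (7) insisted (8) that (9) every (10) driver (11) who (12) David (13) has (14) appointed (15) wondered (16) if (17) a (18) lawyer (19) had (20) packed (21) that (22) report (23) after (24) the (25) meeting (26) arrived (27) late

6

The displaced element is "the clerk" (word 2).
It is linked across 1 clause boundary (Ø).
It functions as the subject of "insisted", so the gap sits immediately after word 6 ("argued").
Base order: Ravi has argued that the clerk insisted that every driver who David has appointed wondered if a lawyer had packed that report after the meeting.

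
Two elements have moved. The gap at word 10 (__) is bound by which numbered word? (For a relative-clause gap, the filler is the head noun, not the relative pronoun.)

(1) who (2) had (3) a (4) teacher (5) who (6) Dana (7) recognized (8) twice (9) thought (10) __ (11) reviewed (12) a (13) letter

1

The marked gap is the subject of "reviewed".
Its filler is the fronted wh-phrase "who", at word 1.
(The other dependency links word 4 to a gap after word 7.)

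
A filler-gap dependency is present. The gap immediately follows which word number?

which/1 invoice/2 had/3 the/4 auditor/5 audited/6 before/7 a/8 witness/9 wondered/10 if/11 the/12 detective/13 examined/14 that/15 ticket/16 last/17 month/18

The displaced element is "which invoice" (word 2).
It functions as the direct object of "audited", so the gap sits immediately after word 6 ("audited").
Base order: The auditor had audited which invoice before a witness wondered if the detective examined that ticket last month.

6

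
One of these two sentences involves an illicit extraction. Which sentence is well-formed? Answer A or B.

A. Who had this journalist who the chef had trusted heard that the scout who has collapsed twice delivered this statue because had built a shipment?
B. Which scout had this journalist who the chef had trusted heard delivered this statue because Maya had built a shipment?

B

In A, the wh-phrase is extracted from inside an adjunct island (introduced by "because"), which blocks movement.
In B, the extraction path crosses only that-complement boundaries, which are transparent.
So B is grammatical.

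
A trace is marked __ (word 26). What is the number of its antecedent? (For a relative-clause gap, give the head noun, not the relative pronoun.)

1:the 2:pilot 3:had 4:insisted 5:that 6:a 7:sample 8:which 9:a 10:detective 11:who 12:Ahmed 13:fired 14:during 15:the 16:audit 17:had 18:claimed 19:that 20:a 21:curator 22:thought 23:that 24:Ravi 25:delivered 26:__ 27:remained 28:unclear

The gap at 26 is the object of "delivered", inside a relative clause.
The relative pronoun is "which" (word 8); it is bound by the head noun immediately before it.
Its filler is the head noun "sample", at word 7.

7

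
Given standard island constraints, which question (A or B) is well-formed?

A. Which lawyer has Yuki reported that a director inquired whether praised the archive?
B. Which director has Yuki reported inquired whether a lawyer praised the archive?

B

In A, the wh-phrase is extracted from inside a wh-island (introduced by "whether"), which blocks movement.
In B, the extraction path crosses only that-complement boundaries, which are transparent.
So B is grammatical.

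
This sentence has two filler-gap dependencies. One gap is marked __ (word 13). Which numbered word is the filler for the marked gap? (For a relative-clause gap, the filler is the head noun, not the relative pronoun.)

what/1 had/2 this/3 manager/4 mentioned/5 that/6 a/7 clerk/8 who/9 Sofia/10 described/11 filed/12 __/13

1

The marked gap is the direct object of "filed".
Its filler is the fronted wh-phrase "what", at word 1.
(The other dependency links word 8 to a gap after word 11.)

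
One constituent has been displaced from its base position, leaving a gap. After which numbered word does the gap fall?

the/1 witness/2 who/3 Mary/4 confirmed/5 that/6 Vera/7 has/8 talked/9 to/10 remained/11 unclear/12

10

The displaced element is "the witness" (word 2).
It is linked across 1 clause boundary (that).
It functions as the object of the preposition "to" of "talked", so the gap sits immediately after word 10 ("to").
Base order: Mary confirmed that Vera has talked to the witness.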